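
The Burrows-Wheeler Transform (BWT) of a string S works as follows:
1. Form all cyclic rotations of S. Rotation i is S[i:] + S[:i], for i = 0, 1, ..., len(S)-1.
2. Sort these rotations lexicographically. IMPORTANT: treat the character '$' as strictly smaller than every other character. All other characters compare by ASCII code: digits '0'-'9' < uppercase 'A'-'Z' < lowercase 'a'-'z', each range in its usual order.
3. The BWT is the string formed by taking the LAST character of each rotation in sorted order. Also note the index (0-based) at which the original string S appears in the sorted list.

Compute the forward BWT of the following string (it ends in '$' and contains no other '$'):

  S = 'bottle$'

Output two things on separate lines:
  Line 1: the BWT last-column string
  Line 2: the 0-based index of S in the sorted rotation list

All 7 rotations (rotation i = S[i:]+S[:i]):
  rot[0] = bottle$
  rot[1] = ottle$b
  rot[2] = ttle$bo
  rot[3] = tle$bot
  rot[4] = le$bott
  rot[5] = e$bottl
  rot[6] = $bottle
Sorted (with $ < everything):
  sorted[0] = $bottle  (last char: 'e')
  sorted[1] = bottle$  (last char: '$')
  sorted[2] = e$bottl  (last char: 'l')
  sorted[3] = le$bott  (last char: 't')
  sorted[4] = ottle$b  (last char: 'b')
  sorted[5] = tle$bot  (last char: 't')
  sorted[6] = ttle$bo  (last char: 'o')
Last column: e$ltbto
Original string S is at sorted index 1

Answer: e$ltbto
1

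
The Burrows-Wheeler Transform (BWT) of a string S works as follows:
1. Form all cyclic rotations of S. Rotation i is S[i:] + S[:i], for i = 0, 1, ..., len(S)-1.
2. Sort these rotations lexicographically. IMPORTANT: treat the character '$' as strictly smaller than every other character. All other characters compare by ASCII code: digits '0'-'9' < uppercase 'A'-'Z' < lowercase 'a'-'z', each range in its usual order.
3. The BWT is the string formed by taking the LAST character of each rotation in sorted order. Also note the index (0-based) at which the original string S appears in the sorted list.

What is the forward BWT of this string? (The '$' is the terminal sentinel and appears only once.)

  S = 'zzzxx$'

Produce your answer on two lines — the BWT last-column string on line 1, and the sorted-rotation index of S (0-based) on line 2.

Answer: xxzzz$
5

Derivation:
All 6 rotations (rotation i = S[i:]+S[:i]):
  rot[0] = zzzxx$
  rot[1] = zzxx$z
  rot[2] = zxx$zz
  rot[3] = xx$zzz
  rot[4] = x$zzzx
  rot[5] = $zzzxx
Sorted (with $ < everything):
  sorted[0] = $zzzxx  (last char: 'x')
  sorted[1] = x$zzzx  (last char: 'x')
  sorted[2] = xx$zzz  (last char: 'z')
  sorted[3] = zxx$zz  (last char: 'z')
  sorted[4] = zzxx$z  (last char: 'z')
  sorted[5] = zzzxx$  (last char: '$')
Last column: xxzzz$
Original string S is at sorted index 5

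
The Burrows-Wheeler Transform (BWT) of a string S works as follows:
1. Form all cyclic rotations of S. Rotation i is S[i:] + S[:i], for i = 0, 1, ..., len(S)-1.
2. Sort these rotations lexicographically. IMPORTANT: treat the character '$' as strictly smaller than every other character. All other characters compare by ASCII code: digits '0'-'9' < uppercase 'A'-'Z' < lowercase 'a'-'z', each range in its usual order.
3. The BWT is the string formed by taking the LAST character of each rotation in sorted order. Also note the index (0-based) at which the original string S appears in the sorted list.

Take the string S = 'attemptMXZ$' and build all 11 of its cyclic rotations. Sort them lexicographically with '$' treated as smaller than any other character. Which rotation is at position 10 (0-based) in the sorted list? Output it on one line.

All 11 rotations (rotation i = S[i:]+S[:i]):
  rot[0] = attemptMXZ$
  rot[1] = ttemptMXZ$a
  rot[2] = temptMXZ$at
  rot[3] = emptMXZ$att
  rot[4] = mptMXZ$atte
  rot[5] = ptMXZ$attem
  rot[6] = tMXZ$attemp
  rot[7] = MXZ$attempt
  rot[8] = XZ$attemptM
  rot[9] = Z$attemptMX
  rot[10] = $attemptMXZ
Sorted (with $ < everything):
  sorted[0] = $attemptMXZ
  sorted[1] = MXZ$attempt
  sorted[2] = XZ$attemptM
  sorted[3] = Z$attemptMX
  sorted[4] = attemptMXZ$
  sorted[5] = emptMXZ$att
  sorted[6] = mptMXZ$atte
  sorted[7] = ptMXZ$attem
  sorted[8] = tMXZ$attemp
  sorted[9] = temptMXZ$at
  sorted[10] = ttemptMXZ$a
sorted[10] = ttemptMXZ$a

Answer: ttemptMXZ$a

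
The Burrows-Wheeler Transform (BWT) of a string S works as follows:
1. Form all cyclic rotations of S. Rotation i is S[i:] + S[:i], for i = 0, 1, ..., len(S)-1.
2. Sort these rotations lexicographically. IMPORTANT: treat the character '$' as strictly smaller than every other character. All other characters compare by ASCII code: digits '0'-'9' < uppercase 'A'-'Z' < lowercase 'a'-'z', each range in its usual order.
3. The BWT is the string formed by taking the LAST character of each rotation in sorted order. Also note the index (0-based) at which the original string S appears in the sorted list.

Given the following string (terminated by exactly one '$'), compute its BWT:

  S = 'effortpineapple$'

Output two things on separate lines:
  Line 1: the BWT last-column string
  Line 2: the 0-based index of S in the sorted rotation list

Answer: eeln$efppiftpaor
4

Derivation:
All 16 rotations (rotation i = S[i:]+S[:i]):
  rot[0] = effortpineapple$
  rot[1] = ffortpineapple$e
  rot[2] = fortpineapple$ef
  rot[3] = ortpineapple$eff
  rot[4] = rtpineapple$effo
  rot[5] = tpineapple$effor
  rot[6] = pineapple$effort
  rot[7] = ineapple$effortp
  rot[8] = neapple$effortpi
  rot[9] = eapple$effortpin
  rot[10] = apple$effortpine
  rot[11] = pple$effortpinea
  rot[12] = ple$effortpineap
  rot[13] = le$effortpineapp
  rot[14] = e$effortpineappl
  rot[15] = $effortpineapple
Sorted (with $ < everything):
  sorted[0] = $effortpineapple  (last char: 'e')
  sorted[1] = apple$effortpine  (last char: 'e')
  sorted[2] = e$effortpineappl  (last char: 'l')
  sorted[3] = eapple$effortpin  (last char: 'n')
  sorted[4] = effortpineapple$  (last char: '$')
  sorted[5] = ffortpineapple$e  (last char: 'e')
  sorted[6] = fortpineapple$ef  (last char: 'f')
  sorted[7] = ineapple$effortp  (last char: 'p')
  sorted[8] = le$effortpineapp  (last char: 'p')
  sorted[9] = neapple$effortpi  (last char: 'i')
  sorted[10] = ortpineapple$eff  (last char: 'f')
  sorted[11] = pineapple$effort  (last char: 't')
  sorted[12] = ple$effortpineap  (last char: 'p')
  sorted[13] = pple$effortpinea  (last char: 'a')
  sorted[14] = rtpineapple$effo  (last char: 'o')
  sorted[15] = tpineapple$effor  (last char: 'r')
Last column: eeln$efppiftpaor
Original string S is at sorted index 4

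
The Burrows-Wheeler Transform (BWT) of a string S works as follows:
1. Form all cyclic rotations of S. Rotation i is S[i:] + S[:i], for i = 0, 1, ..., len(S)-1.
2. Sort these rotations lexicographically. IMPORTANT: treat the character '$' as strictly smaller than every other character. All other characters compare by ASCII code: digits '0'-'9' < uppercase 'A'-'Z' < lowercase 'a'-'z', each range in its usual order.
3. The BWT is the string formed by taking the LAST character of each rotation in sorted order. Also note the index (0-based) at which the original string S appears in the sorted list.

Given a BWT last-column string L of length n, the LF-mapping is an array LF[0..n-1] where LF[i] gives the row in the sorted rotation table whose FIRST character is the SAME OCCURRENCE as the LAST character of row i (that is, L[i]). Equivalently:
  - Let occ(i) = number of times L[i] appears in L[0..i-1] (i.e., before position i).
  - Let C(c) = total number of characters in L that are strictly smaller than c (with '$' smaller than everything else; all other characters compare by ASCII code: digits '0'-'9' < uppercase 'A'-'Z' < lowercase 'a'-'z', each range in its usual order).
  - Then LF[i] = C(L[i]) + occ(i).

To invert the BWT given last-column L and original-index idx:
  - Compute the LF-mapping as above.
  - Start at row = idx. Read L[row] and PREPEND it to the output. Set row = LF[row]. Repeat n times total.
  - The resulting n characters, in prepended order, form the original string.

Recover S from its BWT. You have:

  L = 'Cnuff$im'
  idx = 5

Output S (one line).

LF mapping: 1 6 7 2 3 0 4 5
Walk LF starting at row 5, prepending L[row]:
  step 1: row=5, L[5]='$', prepend. Next row=LF[5]=0
  step 2: row=0, L[0]='C', prepend. Next row=LF[0]=1
  step 3: row=1, L[1]='n', prepend. Next row=LF[1]=6
  step 4: row=6, L[6]='i', prepend. Next row=LF[6]=4
  step 5: row=4, L[4]='f', prepend. Next row=LF[4]=3
  step 6: row=3, L[3]='f', prepend. Next row=LF[3]=2
  step 7: row=2, L[2]='u', prepend. Next row=LF[2]=7
  step 8: row=7, L[7]='m', prepend. Next row=LF[7]=5
Reversed output: muffinC$

Answer: muffinC$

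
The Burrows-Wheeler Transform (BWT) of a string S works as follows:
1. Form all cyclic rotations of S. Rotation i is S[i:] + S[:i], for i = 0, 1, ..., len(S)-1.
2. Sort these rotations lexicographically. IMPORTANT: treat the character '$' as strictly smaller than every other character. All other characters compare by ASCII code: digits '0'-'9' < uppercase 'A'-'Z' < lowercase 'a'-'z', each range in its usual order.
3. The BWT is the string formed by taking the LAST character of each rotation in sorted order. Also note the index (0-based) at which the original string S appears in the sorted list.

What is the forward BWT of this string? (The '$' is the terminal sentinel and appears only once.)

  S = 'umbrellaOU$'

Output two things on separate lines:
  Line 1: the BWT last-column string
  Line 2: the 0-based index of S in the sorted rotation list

Answer: UaOlmrleub$
10

Derivation:
All 11 rotations (rotation i = S[i:]+S[:i]):
  rot[0] = umbrellaOU$
  rot[1] = mbrellaOU$u
  rot[2] = brellaOU$um
  rot[3] = rellaOU$umb
  rot[4] = ellaOU$umbr
  rot[5] = llaOU$umbre
  rot[6] = laOU$umbrel
  rot[7] = aOU$umbrell
  rot[8] = OU$umbrella
  rot[9] = U$umbrellaO
  rot[10] = $umbrellaOU
Sorted (with $ < everything):
  sorted[0] = $umbrellaOU  (last char: 'U')
  sorted[1] = OU$umbrella  (last char: 'a')
  sorted[2] = U$umbrellaO  (last char: 'O')
  sorted[3] = aOU$umbrell  (last char: 'l')
  sorted[4] = brellaOU$um  (last char: 'm')
  sorted[5] = ellaOU$umbr  (last char: 'r')
  sorted[6] = laOU$umbrel  (last char: 'l')
  sorted[7] = llaOU$umbre  (last char: 'e')
  sorted[8] = mbrellaOU$u  (last char: 'u')
  sorted[9] = rellaOU$umb  (last char: 'b')
  sorted[10] = umbrellaOU$  (last char: '$')
Last column: UaOlmrleub$
Original string S is at sorted index 10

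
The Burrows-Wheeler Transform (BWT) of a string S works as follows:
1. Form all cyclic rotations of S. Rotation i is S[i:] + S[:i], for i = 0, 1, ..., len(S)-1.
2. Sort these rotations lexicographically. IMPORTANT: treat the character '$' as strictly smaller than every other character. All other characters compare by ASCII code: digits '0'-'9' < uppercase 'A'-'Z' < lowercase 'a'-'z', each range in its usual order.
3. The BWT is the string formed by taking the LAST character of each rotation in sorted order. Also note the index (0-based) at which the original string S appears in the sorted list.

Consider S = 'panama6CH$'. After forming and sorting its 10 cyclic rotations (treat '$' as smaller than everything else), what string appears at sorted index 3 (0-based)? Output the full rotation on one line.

Answer: H$panama6C

Derivation:
All 10 rotations (rotation i = S[i:]+S[:i]):
  rot[0] = panama6CH$
  rot[1] = anama6CH$p
  rot[2] = nama6CH$pa
  rot[3] = ama6CH$pan
  rot[4] = ma6CH$pana
  rot[5] = a6CH$panam
  rot[6] = 6CH$panama
  rot[7] = CH$panama6
  rot[8] = H$panama6C
  rot[9] = $panama6CH
Sorted (with $ < everything):
  sorted[0] = $panama6CH
  sorted[1] = 6CH$panama
  sorted[2] = CH$panama6
  sorted[3] = H$panama6C
  sorted[4] = a6CH$panam
  sorted[5] = ama6CH$pan
  sorted[6] = anama6CH$p
  sorted[7] = ma6CH$pana
  sorted[8] = nama6CH$pa
  sorted[9] = panama6CH$
sorted[3] = H$panama6C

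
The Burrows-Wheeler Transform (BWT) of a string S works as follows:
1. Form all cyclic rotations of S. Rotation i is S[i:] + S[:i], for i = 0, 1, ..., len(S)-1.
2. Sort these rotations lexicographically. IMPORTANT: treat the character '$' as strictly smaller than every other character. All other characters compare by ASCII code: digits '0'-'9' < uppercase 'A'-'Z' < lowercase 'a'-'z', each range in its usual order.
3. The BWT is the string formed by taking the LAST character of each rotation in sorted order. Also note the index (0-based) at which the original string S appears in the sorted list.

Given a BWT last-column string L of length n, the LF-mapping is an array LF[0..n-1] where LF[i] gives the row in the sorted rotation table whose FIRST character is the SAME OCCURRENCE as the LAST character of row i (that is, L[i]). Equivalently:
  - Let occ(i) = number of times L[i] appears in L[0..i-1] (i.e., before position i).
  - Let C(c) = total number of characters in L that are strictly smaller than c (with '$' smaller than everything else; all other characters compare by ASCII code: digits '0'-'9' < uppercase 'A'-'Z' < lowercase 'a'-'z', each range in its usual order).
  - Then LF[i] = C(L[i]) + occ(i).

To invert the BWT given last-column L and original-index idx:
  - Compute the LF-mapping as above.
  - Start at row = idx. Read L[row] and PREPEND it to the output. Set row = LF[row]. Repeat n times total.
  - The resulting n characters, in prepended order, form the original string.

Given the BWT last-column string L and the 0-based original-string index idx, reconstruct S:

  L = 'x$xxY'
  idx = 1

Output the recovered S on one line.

LF mapping: 2 0 3 4 1
Walk LF starting at row 1, prepending L[row]:
  step 1: row=1, L[1]='$', prepend. Next row=LF[1]=0
  step 2: row=0, L[0]='x', prepend. Next row=LF[0]=2
  step 3: row=2, L[2]='x', prepend. Next row=LF[2]=3
  step 4: row=3, L[3]='x', prepend. Next row=LF[3]=4
  step 5: row=4, L[4]='Y', prepend. Next row=LF[4]=1
Reversed output: Yxxx$

Answer: Yxxx$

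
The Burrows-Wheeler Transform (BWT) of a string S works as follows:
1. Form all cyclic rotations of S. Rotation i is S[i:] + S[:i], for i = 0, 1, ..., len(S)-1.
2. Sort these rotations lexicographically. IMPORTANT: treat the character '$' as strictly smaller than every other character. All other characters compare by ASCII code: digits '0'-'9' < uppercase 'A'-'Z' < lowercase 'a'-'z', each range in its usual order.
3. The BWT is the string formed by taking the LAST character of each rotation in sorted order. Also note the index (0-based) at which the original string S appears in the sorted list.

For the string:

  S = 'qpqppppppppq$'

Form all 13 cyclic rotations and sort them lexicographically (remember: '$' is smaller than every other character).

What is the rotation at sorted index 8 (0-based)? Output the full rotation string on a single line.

All 13 rotations (rotation i = S[i:]+S[:i]):
  rot[0] = qpqppppppppq$
  rot[1] = pqppppppppq$q
  rot[2] = qppppppppq$qp
  rot[3] = ppppppppq$qpq
  rot[4] = pppppppq$qpqp
  rot[5] = ppppppq$qpqpp
  rot[6] = pppppq$qpqppp
  rot[7] = ppppq$qpqpppp
  rot[8] = pppq$qpqppppp
  rot[9] = ppq$qpqpppppp
  rot[10] = pq$qpqppppppp
  rot[11] = q$qpqpppppppp
  rot[12] = $qpqppppppppq
Sorted (with $ < everything):
  sorted[0] = $qpqppppppppq
  sorted[1] = ppppppppq$qpq
  sorted[2] = pppppppq$qpqp
  sorted[3] = ppppppq$qpqpp
  sorted[4] = pppppq$qpqppp
  sorted[5] = ppppq$qpqpppp
  sorted[6] = pppq$qpqppppp
  sorted[7] = ppq$qpqpppppp
  sorted[8] = pq$qpqppppppp
  sorted[9] = pqppppppppq$q
  sorted[10] = q$qpqpppppppp
  sorted[11] = qppppppppq$qp
  sorted[12] = qpqppppppppq$
sorted[8] = pq$qpqppppppp

Answer: pq$qpqppppppp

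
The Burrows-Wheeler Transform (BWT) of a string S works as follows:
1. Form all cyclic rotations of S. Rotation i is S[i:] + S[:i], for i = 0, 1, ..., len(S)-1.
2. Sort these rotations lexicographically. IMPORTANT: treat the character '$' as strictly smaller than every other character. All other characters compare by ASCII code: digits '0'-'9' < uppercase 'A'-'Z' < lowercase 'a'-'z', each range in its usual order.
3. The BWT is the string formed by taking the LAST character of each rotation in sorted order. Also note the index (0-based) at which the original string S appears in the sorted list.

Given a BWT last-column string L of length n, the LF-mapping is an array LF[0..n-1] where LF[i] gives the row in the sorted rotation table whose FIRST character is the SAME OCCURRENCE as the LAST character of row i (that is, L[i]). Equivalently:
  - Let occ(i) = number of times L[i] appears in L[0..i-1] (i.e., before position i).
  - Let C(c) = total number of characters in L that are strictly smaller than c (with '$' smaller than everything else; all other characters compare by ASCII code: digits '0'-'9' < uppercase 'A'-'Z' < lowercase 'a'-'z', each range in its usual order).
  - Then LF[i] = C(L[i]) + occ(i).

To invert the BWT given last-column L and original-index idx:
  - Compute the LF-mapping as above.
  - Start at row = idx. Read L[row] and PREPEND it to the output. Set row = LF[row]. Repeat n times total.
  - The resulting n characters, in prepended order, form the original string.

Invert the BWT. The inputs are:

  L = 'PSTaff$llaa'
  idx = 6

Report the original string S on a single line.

LF mapping: 1 2 3 4 7 8 0 9 10 5 6
Walk LF starting at row 6, prepending L[row]:
  step 1: row=6, L[6]='$', prepend. Next row=LF[6]=0
  step 2: row=0, L[0]='P', prepend. Next row=LF[0]=1
  step 3: row=1, L[1]='S', prepend. Next row=LF[1]=2
  step 4: row=2, L[2]='T', prepend. Next row=LF[2]=3
  step 5: row=3, L[3]='a', prepend. Next row=LF[3]=4
  step 6: row=4, L[4]='f', prepend. Next row=LF[4]=7
  step 7: row=7, L[7]='l', prepend. Next row=LF[7]=9
  step 8: row=9, L[9]='a', prepend. Next row=LF[9]=5
  step 9: row=5, L[5]='f', prepend. Next row=LF[5]=8
  step 10: row=8, L[8]='l', prepend. Next row=LF[8]=10
  step 11: row=10, L[10]='a', prepend. Next row=LF[10]=6
Reversed output: alfalfaTSP$

Answer: alfalfaTSP$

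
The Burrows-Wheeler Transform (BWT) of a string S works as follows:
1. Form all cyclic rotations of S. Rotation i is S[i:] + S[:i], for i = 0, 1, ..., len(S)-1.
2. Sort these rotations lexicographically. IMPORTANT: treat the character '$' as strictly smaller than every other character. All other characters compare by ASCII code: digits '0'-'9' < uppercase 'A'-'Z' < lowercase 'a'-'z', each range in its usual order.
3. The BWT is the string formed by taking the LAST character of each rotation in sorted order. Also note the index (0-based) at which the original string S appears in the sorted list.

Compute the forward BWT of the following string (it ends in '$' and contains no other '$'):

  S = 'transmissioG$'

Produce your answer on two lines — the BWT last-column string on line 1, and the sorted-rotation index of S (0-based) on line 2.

All 13 rotations (rotation i = S[i:]+S[:i]):
  rot[0] = transmissioG$
  rot[1] = ransmissioG$t
  rot[2] = ansmissioG$tr
  rot[3] = nsmissioG$tra
  rot[4] = smissioG$tran
  rot[5] = missioG$trans
  rot[6] = issioG$transm
  rot[7] = ssioG$transmi
  rot[8] = sioG$transmis
  rot[9] = ioG$transmiss
  rot[10] = oG$transmissi
  rot[11] = G$transmissio
  rot[12] = $transmissioG
Sorted (with $ < everything):
  sorted[0] = $transmissioG  (last char: 'G')
  sorted[1] = G$transmissio  (last char: 'o')
  sorted[2] = ansmissioG$tr  (last char: 'r')
  sorted[3] = ioG$transmiss  (last char: 's')
  sorted[4] = issioG$transm  (last char: 'm')
  sorted[5] = missioG$trans  (last char: 's')
  sorted[6] = nsmissioG$tra  (last char: 'a')
  sorted[7] = oG$transmissi  (last char: 'i')
  sorted[8] = ransmissioG$t  (last char: 't')
  sorted[9] = sioG$transmis  (last char: 's')
  sorted[10] = smissioG$tran  (last char: 'n')
  sorted[11] = ssioG$transmi  (last char: 'i')
  sorted[12] = transmissioG$  (last char: '$')
Last column: Gorsmsaitsni$
Original string S is at sorted index 12

Answer: Gorsmsaitsni$
12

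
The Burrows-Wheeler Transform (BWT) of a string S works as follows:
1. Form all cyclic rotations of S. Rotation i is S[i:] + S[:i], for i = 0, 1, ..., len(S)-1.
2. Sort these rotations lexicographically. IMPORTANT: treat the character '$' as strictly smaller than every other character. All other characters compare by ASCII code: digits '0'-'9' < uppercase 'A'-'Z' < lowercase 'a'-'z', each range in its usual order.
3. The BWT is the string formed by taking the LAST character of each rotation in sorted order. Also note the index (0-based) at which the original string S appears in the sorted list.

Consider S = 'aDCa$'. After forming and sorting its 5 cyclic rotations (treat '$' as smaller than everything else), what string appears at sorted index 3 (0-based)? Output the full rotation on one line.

Answer: a$aDC

Derivation:
All 5 rotations (rotation i = S[i:]+S[:i]):
  rot[0] = aDCa$
  rot[1] = DCa$a
  rot[2] = Ca$aD
  rot[3] = a$aDC
  rot[4] = $aDCa
Sorted (with $ < everything):
  sorted[0] = $aDCa
  sorted[1] = Ca$aD
  sorted[2] = DCa$a
  sorted[3] = a$aDC
  sorted[4] = aDCa$
sorted[3] = a$aDC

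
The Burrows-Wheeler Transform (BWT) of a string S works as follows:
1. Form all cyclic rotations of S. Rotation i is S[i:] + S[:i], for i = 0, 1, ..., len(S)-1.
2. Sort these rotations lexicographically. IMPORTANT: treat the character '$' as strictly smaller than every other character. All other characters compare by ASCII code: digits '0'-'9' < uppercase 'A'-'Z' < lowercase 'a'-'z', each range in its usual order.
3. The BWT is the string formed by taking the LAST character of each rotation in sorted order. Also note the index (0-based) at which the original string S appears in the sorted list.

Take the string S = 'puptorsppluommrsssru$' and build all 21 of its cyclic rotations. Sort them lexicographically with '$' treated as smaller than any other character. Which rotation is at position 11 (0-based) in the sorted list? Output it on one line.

All 21 rotations (rotation i = S[i:]+S[:i]):
  rot[0] = puptorsppluommrsssru$
  rot[1] = uptorsppluommrsssru$p
  rot[2] = ptorsppluommrsssru$pu
  rot[3] = torsppluommrsssru$pup
  rot[4] = orsppluommrsssru$pupt
  rot[5] = rsppluommrsssru$pupto
  rot[6] = sppluommrsssru$puptor
  rot[7] = ppluommrsssru$puptors
  rot[8] = pluommrsssru$puptorsp
  rot[9] = luommrsssru$puptorspp
  rot[10] = uommrsssru$puptorsppl
  rot[11] = ommrsssru$puptorspplu
  rot[12] = mmrsssru$puptorsppluo
  rot[13] = mrsssru$puptorsppluom
  rot[14] = rsssru$puptorsppluomm
  rot[15] = sssru$puptorsppluommr
  rot[16] = ssru$puptorsppluommrs
  rot[17] = sru$puptorsppluommrss
  rot[18] = ru$puptorsppluommrsss
  rot[19] = u$puptorsppluommrsssr
  rot[20] = $puptorsppluommrsssru
Sorted (with $ < everything):
  sorted[0] = $puptorsppluommrsssru
  sorted[1] = luommrsssru$puptorspp
  sorted[2] = mmrsssru$puptorsppluo
  sorted[3] = mrsssru$puptorsppluom
  sorted[4] = ommrsssru$puptorspplu
  sorted[5] = orsppluommrsssru$pupt
  sorted[6] = pluommrsssru$puptorsp
  sorted[7] = ppluommrsssru$puptors
  sorted[8] = ptorsppluommrsssru$pu
  sorted[9] = puptorsppluommrsssru$
  sorted[10] = rsppluommrsssru$pupto
  sorted[11] = rsssru$puptorsppluomm
  sorted[12] = ru$puptorsppluommrsss
  sorted[13] = sppluommrsssru$puptor
  sorted[14] = sru$puptorsppluommrss
  sorted[15] = ssru$puptorsppluommrs
  sorted[16] = sssru$puptorsppluommr
  sorted[17] = torsppluommrsssru$pup
  sorted[18] = u$puptorsppluommrsssr
  sorted[19] = uommrsssru$puptorsppl
  sorted[20] = uptorsppluommrsssru$p
sorted[11] = rsssru$puptorsppluomm

Answer: rsssru$puptorsppluomm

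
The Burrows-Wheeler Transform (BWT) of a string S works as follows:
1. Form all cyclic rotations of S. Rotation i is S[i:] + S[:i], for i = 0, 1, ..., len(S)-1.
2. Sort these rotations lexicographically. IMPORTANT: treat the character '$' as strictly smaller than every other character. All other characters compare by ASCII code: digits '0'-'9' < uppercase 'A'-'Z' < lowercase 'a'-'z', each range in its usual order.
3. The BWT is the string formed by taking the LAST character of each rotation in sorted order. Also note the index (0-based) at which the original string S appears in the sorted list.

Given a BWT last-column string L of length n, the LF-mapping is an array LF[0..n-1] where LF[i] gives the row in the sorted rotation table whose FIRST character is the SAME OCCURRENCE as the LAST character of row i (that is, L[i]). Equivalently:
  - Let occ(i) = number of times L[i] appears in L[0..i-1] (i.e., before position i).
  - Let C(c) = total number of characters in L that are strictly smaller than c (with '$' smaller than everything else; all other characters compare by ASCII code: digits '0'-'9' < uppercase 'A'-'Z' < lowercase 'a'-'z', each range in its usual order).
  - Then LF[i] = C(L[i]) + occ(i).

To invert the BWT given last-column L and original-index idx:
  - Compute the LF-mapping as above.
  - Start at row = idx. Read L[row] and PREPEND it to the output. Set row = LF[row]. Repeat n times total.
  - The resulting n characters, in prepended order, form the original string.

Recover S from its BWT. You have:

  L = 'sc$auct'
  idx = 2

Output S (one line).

Answer: cactus$

Derivation:
LF mapping: 4 2 0 1 6 3 5
Walk LF starting at row 2, prepending L[row]:
  step 1: row=2, L[2]='$', prepend. Next row=LF[2]=0
  step 2: row=0, L[0]='s', prepend. Next row=LF[0]=4
  step 3: row=4, L[4]='u', prepend. Next row=LF[4]=6
  step 4: row=6, L[6]='t', prepend. Next row=LF[6]=5
  step 5: row=5, L[5]='c', prepend. Next row=LF[5]=3
  step 6: row=3, L[3]='a', prepend. Next row=LF[3]=1
  step 7: row=1, L[1]='c', prepend. Next row=LF[1]=2
Reversed output: cactus$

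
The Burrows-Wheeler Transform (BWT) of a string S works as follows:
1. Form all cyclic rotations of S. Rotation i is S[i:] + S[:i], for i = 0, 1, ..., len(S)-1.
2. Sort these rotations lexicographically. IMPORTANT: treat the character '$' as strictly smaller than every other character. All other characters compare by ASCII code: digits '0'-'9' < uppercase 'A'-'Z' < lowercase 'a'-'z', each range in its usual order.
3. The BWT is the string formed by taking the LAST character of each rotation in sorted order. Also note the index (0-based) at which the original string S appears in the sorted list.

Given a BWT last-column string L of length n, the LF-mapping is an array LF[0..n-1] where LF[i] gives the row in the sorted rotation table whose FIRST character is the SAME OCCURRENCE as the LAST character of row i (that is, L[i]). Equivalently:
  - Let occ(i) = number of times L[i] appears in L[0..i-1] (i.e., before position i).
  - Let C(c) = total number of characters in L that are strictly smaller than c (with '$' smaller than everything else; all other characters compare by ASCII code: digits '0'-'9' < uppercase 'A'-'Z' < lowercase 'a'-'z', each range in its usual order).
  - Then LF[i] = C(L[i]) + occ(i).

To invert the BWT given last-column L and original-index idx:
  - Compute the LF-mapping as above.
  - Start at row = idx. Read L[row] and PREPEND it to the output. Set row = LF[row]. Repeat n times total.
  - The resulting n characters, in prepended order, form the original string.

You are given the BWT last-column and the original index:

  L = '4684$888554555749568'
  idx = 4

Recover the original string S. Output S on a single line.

LF mapping: 1 11 14 2 0 15 16 17 5 6 3 7 8 9 13 4 19 10 12 18
Walk LF starting at row 4, prepending L[row]:
  step 1: row=4, L[4]='$', prepend. Next row=LF[4]=0
  step 2: row=0, L[0]='4', prepend. Next row=LF[0]=1
  step 3: row=1, L[1]='6', prepend. Next row=LF[1]=11
  step 4: row=11, L[11]='5', prepend. Next row=LF[11]=7
  step 5: row=7, L[7]='8', prepend. Next row=LF[7]=17
  step 6: row=17, L[17]='5', prepend. Next row=LF[17]=10
  step 7: row=10, L[10]='4', prepend. Next row=LF[10]=3
  step 8: row=3, L[3]='4', prepend. Next row=LF[3]=2
  step 9: row=2, L[2]='8', prepend. Next row=LF[2]=14
  step 10: row=14, L[14]='7', prepend. Next row=LF[14]=13
  step 11: row=13, L[13]='5', prepend. Next row=LF[13]=9
  step 12: row=9, L[9]='5', prepend. Next row=LF[9]=6
  step 13: row=6, L[6]='8', prepend. Next row=LF[6]=16
  step 14: row=16, L[16]='9', prepend. Next row=LF[16]=19
  step 15: row=19, L[19]='8', prepend. Next row=LF[19]=18
  step 16: row=18, L[18]='6', prepend. Next row=LF[18]=12
  step 17: row=12, L[12]='5', prepend. Next row=LF[12]=8
  step 18: row=8, L[8]='5', prepend. Next row=LF[8]=5
  step 19: row=5, L[5]='8', prepend. Next row=LF[5]=15
  step 20: row=15, L[15]='4', prepend. Next row=LF[15]=4
Reversed output: 4855689855784458564$

Answer: 4855689855784458564$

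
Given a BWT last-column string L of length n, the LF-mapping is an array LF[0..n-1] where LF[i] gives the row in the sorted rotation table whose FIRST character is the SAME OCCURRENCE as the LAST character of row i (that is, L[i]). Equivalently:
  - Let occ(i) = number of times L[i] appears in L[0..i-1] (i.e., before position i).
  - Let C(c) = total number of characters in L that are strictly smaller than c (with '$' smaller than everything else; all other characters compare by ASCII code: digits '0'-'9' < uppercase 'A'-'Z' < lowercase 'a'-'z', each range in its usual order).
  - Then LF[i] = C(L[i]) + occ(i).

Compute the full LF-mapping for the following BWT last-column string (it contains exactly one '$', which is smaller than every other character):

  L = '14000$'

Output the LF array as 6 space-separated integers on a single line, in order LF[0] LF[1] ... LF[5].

Answer: 4 5 1 2 3 0

Derivation:
Char counts: '$':1, '0':3, '1':1, '4':1
C (first-col start): C('$')=0, C('0')=1, C('1')=4, C('4')=5
L[0]='1': occ=0, LF[0]=C('1')+0=4+0=4
L[1]='4': occ=0, LF[1]=C('4')+0=5+0=5
L[2]='0': occ=0, LF[2]=C('0')+0=1+0=1
L[3]='0': occ=1, LF[3]=C('0')+1=1+1=2
L[4]='0': occ=2, LF[4]=C('0')+2=1+2=3
L[5]='$': occ=0, LF[5]=C('$')+0=0+0=0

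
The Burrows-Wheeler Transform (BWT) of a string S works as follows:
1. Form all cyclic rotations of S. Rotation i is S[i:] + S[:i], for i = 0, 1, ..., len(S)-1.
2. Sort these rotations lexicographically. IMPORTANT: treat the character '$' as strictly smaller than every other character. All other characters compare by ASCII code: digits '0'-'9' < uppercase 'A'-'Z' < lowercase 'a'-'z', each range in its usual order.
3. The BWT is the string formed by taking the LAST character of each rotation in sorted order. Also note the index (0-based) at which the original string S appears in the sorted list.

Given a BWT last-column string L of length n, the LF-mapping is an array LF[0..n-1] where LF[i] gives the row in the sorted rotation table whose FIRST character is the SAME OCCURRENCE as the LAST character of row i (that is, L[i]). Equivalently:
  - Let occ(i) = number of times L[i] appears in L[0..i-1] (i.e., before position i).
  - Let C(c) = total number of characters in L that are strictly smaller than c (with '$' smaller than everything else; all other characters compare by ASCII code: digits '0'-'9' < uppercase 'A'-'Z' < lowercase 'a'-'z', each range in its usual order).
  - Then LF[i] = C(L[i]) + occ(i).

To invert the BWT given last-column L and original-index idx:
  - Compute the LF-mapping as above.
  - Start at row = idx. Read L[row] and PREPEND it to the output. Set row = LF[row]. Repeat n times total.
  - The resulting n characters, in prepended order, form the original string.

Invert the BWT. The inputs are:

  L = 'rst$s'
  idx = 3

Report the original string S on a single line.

Answer: stsr$

Derivation:
LF mapping: 1 2 4 0 3
Walk LF starting at row 3, prepending L[row]:
  step 1: row=3, L[3]='$', prepend. Next row=LF[3]=0
  step 2: row=0, L[0]='r', prepend. Next row=LF[0]=1
  step 3: row=1, L[1]='s', prepend. Next row=LF[1]=2
  step 4: row=2, L[2]='t', prepend. Next row=LF[2]=4
  step 5: row=4, L[4]='s', prepend. Next row=LF[4]=3
Reversed output: stsr$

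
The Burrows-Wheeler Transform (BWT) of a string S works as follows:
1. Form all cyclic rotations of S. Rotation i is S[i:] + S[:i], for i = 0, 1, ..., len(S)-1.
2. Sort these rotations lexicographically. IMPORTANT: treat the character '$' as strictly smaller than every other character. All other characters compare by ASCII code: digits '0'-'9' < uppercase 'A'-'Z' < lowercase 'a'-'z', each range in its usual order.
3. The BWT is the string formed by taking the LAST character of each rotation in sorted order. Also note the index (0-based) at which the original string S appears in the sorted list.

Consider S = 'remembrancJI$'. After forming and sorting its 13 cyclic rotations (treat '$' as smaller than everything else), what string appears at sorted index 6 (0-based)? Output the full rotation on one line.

All 13 rotations (rotation i = S[i:]+S[:i]):
  rot[0] = remembrancJI$
  rot[1] = emembrancJI$r
  rot[2] = membrancJI$re
  rot[3] = embrancJI$rem
  rot[4] = mbrancJI$reme
  rot[5] = brancJI$remem
  rot[6] = rancJI$rememb
  rot[7] = ancJI$remembr
  rot[8] = ncJI$remembra
  rot[9] = cJI$remembran
  rot[10] = JI$remembranc
  rot[11] = I$remembrancJ
  rot[12] = $remembrancJI
Sorted (with $ < everything):
  sorted[0] = $remembrancJI
  sorted[1] = I$remembrancJ
  sorted[2] = JI$remembranc
  sorted[3] = ancJI$remembr
  sorted[4] = brancJI$remem
  sorted[5] = cJI$remembran
  sorted[6] = embrancJI$rem
  sorted[7] = emembrancJI$r
  sorted[8] = mbrancJI$reme
  sorted[9] = membrancJI$re
  sorted[10] = ncJI$remembra
  sorted[11] = rancJI$rememb
  sorted[12] = remembrancJI$
sorted[6] = embrancJI$rem

Answer: embrancJI$rem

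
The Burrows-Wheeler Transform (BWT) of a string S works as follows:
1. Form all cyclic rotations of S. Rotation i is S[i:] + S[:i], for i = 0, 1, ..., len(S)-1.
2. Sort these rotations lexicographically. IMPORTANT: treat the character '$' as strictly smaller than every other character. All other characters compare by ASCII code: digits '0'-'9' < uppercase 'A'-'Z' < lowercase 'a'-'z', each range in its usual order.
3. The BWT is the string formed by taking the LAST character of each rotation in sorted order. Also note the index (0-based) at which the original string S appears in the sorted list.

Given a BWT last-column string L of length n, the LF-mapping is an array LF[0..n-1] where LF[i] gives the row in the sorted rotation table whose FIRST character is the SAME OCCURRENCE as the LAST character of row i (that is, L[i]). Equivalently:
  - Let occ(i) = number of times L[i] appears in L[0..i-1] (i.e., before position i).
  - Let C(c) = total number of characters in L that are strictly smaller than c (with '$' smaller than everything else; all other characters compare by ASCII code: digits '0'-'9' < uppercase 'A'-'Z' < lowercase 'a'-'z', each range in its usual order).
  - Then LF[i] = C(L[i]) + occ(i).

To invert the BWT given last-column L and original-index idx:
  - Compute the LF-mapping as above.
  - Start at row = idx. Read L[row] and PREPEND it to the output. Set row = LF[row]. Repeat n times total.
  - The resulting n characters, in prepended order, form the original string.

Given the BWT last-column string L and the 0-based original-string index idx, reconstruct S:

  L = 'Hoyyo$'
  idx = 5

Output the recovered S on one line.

LF mapping: 1 2 4 5 3 0
Walk LF starting at row 5, prepending L[row]:
  step 1: row=5, L[5]='$', prepend. Next row=LF[5]=0
  step 2: row=0, L[0]='H', prepend. Next row=LF[0]=1
  step 3: row=1, L[1]='o', prepend. Next row=LF[1]=2
  step 4: row=2, L[2]='y', prepend. Next row=LF[2]=4
  step 5: row=4, L[4]='o', prepend. Next row=LF[4]=3
  step 6: row=3, L[3]='y', prepend. Next row=LF[3]=5
Reversed output: yoyoH$

Answer: yoyoH$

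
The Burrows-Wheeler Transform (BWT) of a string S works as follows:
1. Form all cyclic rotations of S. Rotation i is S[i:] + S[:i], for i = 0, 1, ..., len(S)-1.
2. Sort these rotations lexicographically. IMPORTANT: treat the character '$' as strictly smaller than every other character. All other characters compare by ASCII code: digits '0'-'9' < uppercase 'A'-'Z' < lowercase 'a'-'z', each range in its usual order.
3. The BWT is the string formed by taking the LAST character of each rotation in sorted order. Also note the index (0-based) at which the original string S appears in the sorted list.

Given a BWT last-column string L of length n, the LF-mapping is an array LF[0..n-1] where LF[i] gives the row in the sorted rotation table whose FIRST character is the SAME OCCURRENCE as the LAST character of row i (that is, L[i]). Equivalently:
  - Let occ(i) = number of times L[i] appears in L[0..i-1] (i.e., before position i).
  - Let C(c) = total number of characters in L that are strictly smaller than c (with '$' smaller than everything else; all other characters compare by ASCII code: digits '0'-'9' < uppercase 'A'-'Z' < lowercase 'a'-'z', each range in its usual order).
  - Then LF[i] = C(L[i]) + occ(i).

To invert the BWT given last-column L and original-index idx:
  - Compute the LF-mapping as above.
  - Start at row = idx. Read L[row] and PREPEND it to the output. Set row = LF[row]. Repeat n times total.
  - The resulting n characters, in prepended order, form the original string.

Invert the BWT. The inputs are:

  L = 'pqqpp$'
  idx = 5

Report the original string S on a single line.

LF mapping: 1 4 5 2 3 0
Walk LF starting at row 5, prepending L[row]:
  step 1: row=5, L[5]='$', prepend. Next row=LF[5]=0
  step 2: row=0, L[0]='p', prepend. Next row=LF[0]=1
  step 3: row=1, L[1]='q', prepend. Next row=LF[1]=4
  step 4: row=4, L[4]='p', prepend. Next row=LF[4]=3
  step 5: row=3, L[3]='p', prepend. Next row=LF[3]=2
  step 6: row=2, L[2]='q', prepend. Next row=LF[2]=5
Reversed output: qppqp$

Answer: qppqp$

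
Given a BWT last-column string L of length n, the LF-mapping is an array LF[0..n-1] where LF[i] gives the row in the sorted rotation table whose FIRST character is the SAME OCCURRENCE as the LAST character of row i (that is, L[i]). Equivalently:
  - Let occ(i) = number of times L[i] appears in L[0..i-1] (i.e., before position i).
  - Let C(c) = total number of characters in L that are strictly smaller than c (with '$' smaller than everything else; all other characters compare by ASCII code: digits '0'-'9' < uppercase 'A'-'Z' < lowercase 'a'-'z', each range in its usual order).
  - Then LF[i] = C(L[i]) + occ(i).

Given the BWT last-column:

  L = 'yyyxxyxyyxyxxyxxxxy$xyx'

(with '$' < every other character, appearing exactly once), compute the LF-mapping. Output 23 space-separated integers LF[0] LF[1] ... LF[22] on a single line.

Answer: 13 14 15 1 2 16 3 17 18 4 19 5 6 20 7 8 9 10 21 0 11 22 12

Derivation:
Char counts: '$':1, 'x':12, 'y':10
C (first-col start): C('$')=0, C('x')=1, C('y')=13
L[0]='y': occ=0, LF[0]=C('y')+0=13+0=13
L[1]='y': occ=1, LF[1]=C('y')+1=13+1=14
L[2]='y': occ=2, LF[2]=C('y')+2=13+2=15
L[3]='x': occ=0, LF[3]=C('x')+0=1+0=1
L[4]='x': occ=1, LF[4]=C('x')+1=1+1=2
L[5]='y': occ=3, LF[5]=C('y')+3=13+3=16
L[6]='x': occ=2, LF[6]=C('x')+2=1+2=3
L[7]='y': occ=4, LF[7]=C('y')+4=13+4=17
L[8]='y': occ=5, LF[8]=C('y')+5=13+5=18
L[9]='x': occ=3, LF[9]=C('x')+3=1+3=4
L[10]='y': occ=6, LF[10]=C('y')+6=13+6=19
L[11]='x': occ=4, LF[11]=C('x')+4=1+4=5
L[12]='x': occ=5, LF[12]=C('x')+5=1+5=6
L[13]='y': occ=7, LF[13]=C('y')+7=13+7=20
L[14]='x': occ=6, LF[14]=C('x')+6=1+6=7
L[15]='x': occ=7, LF[15]=C('x')+7=1+7=8
L[16]='x': occ=8, LF[16]=C('x')+8=1+8=9
L[17]='x': occ=9, LF[17]=C('x')+9=1+9=10
L[18]='y': occ=8, LF[18]=C('y')+8=13+8=21
L[19]='$': occ=0, LF[19]=C('$')+0=0+0=0
L[20]='x': occ=10, LF[20]=C('x')+10=1+10=11
L[21]='y': occ=9, LF[21]=C('y')+9=13+9=22
L[22]='x': occ=11, LF[22]=C('x')+11=1+11=12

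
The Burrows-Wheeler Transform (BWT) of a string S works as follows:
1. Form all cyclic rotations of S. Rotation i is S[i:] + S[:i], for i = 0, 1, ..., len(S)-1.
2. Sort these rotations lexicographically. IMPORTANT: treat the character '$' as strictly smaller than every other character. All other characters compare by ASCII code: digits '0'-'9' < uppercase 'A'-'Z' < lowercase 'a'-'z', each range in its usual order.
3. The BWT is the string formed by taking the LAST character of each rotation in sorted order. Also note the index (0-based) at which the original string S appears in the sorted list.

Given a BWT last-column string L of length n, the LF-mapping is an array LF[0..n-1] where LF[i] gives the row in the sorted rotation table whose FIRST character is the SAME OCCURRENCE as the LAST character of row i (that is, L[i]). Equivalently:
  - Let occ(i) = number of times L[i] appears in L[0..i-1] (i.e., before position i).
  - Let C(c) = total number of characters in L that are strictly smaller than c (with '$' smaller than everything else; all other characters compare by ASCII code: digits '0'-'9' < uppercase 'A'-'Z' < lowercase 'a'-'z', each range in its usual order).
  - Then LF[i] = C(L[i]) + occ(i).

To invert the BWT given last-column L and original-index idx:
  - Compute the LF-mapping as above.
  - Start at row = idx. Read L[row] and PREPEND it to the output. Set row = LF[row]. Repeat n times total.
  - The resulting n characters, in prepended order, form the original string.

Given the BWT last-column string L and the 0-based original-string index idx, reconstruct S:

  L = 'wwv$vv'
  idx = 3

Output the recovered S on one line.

LF mapping: 4 5 1 0 2 3
Walk LF starting at row 3, prepending L[row]:
  step 1: row=3, L[3]='$', prepend. Next row=LF[3]=0
  step 2: row=0, L[0]='w', prepend. Next row=LF[0]=4
  step 3: row=4, L[4]='v', prepend. Next row=LF[4]=2
  step 4: row=2, L[2]='v', prepend. Next row=LF[2]=1
  step 5: row=1, L[1]='w', prepend. Next row=LF[1]=5
  step 6: row=5, L[5]='v', prepend. Next row=LF[5]=3
Reversed output: vwvvw$

Answer: vwvvw$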